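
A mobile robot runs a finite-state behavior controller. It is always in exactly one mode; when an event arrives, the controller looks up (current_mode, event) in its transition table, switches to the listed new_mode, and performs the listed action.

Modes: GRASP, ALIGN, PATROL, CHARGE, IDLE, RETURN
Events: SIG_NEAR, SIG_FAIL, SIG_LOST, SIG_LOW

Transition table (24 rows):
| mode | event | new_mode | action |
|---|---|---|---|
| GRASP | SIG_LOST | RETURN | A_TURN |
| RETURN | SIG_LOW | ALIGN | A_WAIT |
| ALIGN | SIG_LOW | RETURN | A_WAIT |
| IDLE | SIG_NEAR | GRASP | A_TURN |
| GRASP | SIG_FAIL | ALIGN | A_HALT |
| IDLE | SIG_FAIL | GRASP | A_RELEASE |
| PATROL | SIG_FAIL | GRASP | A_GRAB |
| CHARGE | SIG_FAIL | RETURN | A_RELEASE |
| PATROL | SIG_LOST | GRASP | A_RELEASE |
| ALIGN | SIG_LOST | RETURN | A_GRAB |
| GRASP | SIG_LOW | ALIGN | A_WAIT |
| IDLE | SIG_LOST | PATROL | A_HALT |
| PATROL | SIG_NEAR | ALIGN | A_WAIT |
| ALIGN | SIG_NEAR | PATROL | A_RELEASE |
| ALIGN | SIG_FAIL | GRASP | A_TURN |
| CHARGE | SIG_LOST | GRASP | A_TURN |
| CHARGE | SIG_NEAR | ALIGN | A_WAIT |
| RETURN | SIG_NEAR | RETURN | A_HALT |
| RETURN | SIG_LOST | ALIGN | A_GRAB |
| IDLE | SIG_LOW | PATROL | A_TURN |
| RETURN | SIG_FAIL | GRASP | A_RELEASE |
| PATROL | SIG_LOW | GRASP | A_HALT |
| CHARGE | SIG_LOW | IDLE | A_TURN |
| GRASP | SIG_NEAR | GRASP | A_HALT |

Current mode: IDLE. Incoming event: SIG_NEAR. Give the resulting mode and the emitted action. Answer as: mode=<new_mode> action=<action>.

current mode = IDLE; filter table to that mode:
  (IDLE, SIG_NEAR) → (GRASP, A_TURN)  ← event matches
  (IDLE, SIG_FAIL) → (GRASP, A_RELEASE)
  (IDLE, SIG_LOST) → (PATROL, A_HALT)
  (IDLE, SIG_LOW) → (PATROL, A_TURN)
event = SIG_NEAR selects (GRASP, A_TURN)

mode=GRASP action=A_TURN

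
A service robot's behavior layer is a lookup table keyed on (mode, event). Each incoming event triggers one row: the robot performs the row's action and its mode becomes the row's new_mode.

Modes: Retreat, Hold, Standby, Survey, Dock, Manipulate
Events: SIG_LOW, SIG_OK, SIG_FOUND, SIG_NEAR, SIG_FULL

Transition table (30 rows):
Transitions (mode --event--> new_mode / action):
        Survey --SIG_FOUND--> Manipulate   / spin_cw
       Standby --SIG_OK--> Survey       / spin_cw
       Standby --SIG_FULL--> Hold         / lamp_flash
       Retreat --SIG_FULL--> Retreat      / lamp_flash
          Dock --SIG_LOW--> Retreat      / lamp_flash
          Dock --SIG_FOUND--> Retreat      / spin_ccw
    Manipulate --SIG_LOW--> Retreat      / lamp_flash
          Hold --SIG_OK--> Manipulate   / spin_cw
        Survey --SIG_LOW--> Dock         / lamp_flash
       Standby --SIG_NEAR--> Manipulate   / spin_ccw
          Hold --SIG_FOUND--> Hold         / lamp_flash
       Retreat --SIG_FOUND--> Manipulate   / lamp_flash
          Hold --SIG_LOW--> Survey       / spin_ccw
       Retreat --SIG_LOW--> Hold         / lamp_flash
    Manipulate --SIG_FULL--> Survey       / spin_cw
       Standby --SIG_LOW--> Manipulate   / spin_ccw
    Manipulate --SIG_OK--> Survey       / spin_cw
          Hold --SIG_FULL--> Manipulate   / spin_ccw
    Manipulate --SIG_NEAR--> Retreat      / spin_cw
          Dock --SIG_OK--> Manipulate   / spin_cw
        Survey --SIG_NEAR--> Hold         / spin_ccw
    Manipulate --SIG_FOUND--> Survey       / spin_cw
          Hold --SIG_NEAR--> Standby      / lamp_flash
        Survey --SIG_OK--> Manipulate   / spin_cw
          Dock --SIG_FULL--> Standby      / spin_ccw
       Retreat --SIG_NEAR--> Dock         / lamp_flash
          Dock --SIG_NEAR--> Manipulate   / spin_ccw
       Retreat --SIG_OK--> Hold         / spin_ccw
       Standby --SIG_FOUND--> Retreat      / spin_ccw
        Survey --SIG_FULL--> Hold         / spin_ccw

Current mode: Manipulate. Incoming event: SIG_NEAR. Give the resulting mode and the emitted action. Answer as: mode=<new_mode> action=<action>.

current mode = Manipulate; filter table to that mode:
  (Manipulate, SIG_LOW) → (Retreat, lamp_flash)
  (Manipulate, SIG_FULL) → (Survey, spin_cw)
  (Manipulate, SIG_OK) → (Survey, spin_cw)
  (Manipulate, SIG_NEAR) → (Retreat, spin_cw)  ← event matches
  (Manipulate, SIG_FOUND) → (Survey, spin_cw)
event = SIG_NEAR selects (Retreat, spin_cw)

mode=Retreat action=spin_cw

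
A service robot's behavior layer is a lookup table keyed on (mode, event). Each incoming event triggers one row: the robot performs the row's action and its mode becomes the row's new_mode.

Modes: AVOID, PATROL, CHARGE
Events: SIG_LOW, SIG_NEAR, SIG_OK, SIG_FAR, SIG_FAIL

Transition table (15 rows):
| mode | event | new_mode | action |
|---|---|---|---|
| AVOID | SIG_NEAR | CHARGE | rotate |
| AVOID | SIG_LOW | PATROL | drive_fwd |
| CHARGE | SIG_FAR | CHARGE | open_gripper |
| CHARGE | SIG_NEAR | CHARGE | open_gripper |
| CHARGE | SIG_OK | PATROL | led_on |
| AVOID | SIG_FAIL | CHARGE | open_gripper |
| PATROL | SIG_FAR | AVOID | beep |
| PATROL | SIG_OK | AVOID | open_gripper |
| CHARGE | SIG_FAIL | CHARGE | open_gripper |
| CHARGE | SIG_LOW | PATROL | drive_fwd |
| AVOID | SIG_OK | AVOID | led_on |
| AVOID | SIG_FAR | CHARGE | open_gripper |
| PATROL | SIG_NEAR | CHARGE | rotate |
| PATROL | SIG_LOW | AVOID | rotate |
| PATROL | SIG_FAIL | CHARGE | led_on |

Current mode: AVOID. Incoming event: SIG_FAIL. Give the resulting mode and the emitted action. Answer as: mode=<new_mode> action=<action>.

current mode = AVOID; filter table to that mode:
  (AVOID, SIG_NEAR) → (CHARGE, rotate)
  (AVOID, SIG_LOW) → (PATROL, drive_fwd)
  (AVOID, SIG_FAIL) → (CHARGE, open_gripper)  ← event matches
  (AVOID, SIG_OK) → (AVOID, led_on)
  (AVOID, SIG_FAR) → (CHARGE, open_gripper)
event = SIG_FAIL selects (CHARGE, open_gripper)

mode=CHARGE action=open_gripper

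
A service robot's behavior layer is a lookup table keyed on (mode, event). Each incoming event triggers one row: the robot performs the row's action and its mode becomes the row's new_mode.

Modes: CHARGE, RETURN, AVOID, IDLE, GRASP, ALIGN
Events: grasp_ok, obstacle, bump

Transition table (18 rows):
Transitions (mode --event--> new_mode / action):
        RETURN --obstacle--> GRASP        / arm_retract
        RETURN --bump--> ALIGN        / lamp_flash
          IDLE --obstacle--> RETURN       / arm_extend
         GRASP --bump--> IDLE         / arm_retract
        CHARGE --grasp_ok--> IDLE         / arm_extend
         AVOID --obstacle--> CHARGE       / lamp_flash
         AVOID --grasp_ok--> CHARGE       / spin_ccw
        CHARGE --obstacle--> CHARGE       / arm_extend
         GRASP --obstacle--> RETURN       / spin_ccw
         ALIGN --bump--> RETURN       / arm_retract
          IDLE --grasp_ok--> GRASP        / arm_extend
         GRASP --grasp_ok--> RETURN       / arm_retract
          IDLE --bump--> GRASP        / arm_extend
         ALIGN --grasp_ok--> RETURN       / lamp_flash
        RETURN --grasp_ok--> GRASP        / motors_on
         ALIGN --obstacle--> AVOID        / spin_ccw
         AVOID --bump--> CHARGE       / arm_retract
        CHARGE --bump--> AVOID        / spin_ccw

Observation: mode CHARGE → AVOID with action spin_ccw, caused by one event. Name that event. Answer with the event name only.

try grasp_ok: (CHARGE, grasp_ok) → (IDLE, arm_extend)
try obstacle: (CHARGE, obstacle) → (CHARGE, arm_extend)
try bump: (CHARGE, bump) → (AVOID, spin_ccw)  ← matches

bump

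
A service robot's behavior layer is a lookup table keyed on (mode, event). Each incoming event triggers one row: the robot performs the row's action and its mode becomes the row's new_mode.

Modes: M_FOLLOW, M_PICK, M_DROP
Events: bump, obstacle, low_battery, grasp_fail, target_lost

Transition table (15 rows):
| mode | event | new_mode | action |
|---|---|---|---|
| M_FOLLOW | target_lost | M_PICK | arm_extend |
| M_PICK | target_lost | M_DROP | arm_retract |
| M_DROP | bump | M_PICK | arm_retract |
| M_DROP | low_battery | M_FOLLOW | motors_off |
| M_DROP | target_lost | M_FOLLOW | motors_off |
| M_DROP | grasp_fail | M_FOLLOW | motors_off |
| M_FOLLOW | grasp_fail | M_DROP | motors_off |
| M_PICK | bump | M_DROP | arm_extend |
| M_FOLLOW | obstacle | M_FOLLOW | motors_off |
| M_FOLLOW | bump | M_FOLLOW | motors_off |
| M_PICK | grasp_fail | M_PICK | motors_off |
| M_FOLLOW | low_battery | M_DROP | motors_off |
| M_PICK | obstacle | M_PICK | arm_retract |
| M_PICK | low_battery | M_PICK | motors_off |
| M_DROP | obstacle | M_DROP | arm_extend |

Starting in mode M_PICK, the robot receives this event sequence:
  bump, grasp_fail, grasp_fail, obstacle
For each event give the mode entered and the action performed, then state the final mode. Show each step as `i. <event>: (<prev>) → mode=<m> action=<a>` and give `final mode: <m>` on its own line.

final mode: M_DROP

1. bump: (M_PICK) → mode=M_DROP action=arm_extend
2. grasp_fail: (M_DROP) → mode=M_FOLLOW action=motors_off
3. grasp_fail: (M_FOLLOW) → mode=M_DROP action=motors_off
4. obstacle: (M_DROP) → mode=M_DROP action=arm_extend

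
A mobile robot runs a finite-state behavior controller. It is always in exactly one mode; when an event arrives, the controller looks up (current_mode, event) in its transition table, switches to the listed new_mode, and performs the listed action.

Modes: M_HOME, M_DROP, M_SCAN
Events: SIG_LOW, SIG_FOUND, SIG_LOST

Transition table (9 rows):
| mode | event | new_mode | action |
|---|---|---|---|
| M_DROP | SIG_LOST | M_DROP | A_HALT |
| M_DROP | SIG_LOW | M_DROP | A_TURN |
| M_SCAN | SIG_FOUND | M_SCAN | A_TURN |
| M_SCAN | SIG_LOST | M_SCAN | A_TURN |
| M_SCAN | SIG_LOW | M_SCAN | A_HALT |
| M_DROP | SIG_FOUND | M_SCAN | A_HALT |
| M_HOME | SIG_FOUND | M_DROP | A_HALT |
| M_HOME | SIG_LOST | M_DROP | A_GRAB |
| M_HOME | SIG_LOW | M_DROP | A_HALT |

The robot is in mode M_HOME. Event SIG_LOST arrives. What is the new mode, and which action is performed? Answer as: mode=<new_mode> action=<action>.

mode=M_DROP action=A_GRAB

current mode = M_HOME; filter table to that mode:
  (M_HOME, SIG_FOUND) → (M_DROP, A_HALT)
  (M_HOME, SIG_LOST) → (M_DROP, A_GRAB)  ← event matches
  (M_HOME, SIG_LOW) → (M_DROP, A_HALT)
event = SIG_LOST selects (M_DROP, A_GRAB)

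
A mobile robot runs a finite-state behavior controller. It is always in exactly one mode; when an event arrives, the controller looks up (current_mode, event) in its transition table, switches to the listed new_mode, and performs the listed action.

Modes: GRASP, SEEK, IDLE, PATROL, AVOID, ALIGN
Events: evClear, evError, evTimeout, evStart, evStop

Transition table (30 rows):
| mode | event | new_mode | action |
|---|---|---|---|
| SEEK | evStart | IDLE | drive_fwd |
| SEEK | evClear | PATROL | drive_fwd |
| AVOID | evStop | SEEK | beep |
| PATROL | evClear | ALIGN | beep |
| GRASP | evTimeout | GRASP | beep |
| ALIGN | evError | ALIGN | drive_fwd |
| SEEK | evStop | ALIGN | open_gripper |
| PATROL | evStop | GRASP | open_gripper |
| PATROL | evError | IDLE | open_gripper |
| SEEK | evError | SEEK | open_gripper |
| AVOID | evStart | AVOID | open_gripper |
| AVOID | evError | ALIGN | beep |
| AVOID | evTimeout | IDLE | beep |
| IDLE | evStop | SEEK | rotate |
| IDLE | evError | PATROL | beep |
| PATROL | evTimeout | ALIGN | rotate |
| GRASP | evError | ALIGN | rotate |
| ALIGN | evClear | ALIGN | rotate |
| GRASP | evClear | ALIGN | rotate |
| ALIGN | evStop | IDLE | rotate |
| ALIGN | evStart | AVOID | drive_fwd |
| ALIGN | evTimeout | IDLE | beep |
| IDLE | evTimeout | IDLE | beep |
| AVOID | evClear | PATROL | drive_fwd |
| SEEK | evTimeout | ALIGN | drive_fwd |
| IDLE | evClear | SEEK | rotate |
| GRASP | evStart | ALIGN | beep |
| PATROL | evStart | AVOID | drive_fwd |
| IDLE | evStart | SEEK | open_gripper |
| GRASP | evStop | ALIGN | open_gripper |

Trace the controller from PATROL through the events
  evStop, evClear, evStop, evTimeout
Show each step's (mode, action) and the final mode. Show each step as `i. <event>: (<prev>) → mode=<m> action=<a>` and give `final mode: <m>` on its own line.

1. evStop: (PATROL) → mode=GRASP action=open_gripper
2. evClear: (GRASP) → mode=ALIGN action=rotate
3. evStop: (ALIGN) → mode=IDLE action=rotate
4. evTimeout: (IDLE) → mode=IDLE action=beep

final mode: IDLE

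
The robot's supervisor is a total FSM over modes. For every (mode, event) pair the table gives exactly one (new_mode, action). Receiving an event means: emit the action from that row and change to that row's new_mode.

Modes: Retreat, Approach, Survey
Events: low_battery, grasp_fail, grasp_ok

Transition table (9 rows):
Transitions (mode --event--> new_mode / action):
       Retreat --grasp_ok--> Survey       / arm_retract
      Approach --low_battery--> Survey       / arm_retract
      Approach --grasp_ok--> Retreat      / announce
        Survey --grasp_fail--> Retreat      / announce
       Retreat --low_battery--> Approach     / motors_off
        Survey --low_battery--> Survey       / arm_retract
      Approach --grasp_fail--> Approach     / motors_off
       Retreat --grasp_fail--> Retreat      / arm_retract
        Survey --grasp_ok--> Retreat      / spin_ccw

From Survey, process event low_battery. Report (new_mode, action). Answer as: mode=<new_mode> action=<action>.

mode=Survey action=arm_retract

current mode = Survey; filter table to that mode:
  (Survey, grasp_fail) → (Retreat, announce)
  (Survey, low_battery) → (Survey, arm_retract)  ← event matches
  (Survey, grasp_ok) → (Retreat, spin_ccw)
event = low_battery selects (Survey, arm_retract)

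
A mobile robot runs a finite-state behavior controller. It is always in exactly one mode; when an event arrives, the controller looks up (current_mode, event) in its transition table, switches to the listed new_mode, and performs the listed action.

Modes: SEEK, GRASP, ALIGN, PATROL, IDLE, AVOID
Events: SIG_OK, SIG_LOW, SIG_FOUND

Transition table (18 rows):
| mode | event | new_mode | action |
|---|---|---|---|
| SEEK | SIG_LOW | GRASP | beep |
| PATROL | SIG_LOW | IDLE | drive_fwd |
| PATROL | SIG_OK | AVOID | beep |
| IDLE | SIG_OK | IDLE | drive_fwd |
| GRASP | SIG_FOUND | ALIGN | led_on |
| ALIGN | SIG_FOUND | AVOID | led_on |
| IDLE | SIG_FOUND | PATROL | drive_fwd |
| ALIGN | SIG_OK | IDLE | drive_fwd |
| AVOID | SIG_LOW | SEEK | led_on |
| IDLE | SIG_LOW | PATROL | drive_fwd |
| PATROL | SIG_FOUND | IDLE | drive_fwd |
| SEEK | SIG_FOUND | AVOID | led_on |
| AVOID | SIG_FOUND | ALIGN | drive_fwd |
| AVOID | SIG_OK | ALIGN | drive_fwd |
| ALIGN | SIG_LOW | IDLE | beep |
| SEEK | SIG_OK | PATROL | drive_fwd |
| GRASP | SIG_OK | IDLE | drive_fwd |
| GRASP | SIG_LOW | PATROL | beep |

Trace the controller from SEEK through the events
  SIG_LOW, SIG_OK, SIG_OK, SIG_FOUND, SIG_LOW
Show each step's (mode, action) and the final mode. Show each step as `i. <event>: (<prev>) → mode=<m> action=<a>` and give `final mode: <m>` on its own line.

final mode: IDLE

1. SIG_LOW: (SEEK) → mode=GRASP action=beep
2. SIG_OK: (GRASP) → mode=IDLE action=drive_fwd
3. SIG_OK: (IDLE) → mode=IDLE action=drive_fwd
4. SIG_FOUND: (IDLE) → mode=PATROL action=drive_fwd
5. SIG_LOW: (PATROL) → mode=IDLE action=drive_fwd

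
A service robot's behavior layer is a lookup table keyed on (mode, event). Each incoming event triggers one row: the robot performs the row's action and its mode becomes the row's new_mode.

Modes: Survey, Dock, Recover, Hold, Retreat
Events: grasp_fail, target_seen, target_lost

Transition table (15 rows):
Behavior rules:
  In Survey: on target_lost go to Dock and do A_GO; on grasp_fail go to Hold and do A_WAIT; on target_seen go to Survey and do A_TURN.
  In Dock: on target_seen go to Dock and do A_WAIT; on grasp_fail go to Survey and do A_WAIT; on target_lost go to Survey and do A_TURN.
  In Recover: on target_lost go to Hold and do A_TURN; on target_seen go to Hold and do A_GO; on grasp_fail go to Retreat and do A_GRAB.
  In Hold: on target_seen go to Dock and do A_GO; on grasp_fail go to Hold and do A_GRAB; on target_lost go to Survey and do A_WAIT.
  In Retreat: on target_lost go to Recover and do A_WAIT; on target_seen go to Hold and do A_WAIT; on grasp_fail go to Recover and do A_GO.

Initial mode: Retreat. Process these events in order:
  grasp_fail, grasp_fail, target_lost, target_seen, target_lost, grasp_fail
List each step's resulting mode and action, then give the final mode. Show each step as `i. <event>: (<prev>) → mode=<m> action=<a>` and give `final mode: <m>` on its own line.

1. grasp_fail: (Retreat) → mode=Recover action=A_GO
2. grasp_fail: (Recover) → mode=Retreat action=A_GRAB
3. target_lost: (Retreat) → mode=Recover action=A_WAIT
4. target_seen: (Recover) → mode=Hold action=A_GO
5. target_lost: (Hold) → mode=Survey action=A_WAIT
6. grasp_fail: (Survey) → mode=Hold action=A_WAIT

final mode: Hold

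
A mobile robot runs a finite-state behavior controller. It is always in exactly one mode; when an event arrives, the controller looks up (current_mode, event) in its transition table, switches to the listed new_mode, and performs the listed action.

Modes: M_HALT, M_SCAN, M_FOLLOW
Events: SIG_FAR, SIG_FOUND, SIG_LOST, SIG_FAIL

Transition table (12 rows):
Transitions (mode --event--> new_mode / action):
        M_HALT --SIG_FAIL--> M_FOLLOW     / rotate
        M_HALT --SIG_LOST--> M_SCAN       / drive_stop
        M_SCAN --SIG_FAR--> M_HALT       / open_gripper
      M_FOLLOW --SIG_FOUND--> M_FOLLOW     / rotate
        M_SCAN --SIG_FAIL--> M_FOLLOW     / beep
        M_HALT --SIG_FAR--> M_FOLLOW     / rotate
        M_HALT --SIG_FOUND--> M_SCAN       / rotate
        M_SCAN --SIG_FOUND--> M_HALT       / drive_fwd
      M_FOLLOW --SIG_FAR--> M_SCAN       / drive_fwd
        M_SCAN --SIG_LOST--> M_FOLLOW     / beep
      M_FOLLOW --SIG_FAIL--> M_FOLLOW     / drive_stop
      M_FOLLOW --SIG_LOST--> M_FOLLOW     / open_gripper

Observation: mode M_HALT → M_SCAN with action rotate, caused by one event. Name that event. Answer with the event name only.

SIG_FOUND

try SIG_FAR: (M_HALT, SIG_FAR) → (M_FOLLOW, rotate)
try SIG_FOUND: (M_HALT, SIG_FOUND) → (M_SCAN, rotate)  ← matches
try SIG_LOST: (M_HALT, SIG_LOST) → (M_SCAN, drive_stop)
try SIG_FAIL: (M_HALT, SIG_FAIL) → (M_FOLLOW, rotate)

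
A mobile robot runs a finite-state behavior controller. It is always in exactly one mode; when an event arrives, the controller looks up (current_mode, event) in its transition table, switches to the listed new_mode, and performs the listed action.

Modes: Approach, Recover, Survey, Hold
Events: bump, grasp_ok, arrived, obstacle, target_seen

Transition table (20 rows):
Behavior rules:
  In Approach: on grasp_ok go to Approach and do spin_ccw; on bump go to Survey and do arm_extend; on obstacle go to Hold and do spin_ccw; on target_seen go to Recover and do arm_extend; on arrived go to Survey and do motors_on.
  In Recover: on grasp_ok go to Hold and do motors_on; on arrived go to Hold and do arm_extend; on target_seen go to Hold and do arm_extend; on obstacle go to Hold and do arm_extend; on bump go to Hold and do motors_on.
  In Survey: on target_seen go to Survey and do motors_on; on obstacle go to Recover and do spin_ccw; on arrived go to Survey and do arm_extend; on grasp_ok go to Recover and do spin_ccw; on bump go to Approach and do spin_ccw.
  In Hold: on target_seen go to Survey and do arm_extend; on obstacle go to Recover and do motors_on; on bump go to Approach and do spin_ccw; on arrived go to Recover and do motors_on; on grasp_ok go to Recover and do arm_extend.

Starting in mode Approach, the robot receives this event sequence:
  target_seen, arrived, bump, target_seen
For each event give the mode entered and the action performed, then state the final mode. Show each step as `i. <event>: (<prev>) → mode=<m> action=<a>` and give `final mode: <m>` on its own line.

final mode: Recover

1. target_seen: (Approach) → mode=Recover action=arm_extend
2. arrived: (Recover) → mode=Hold action=arm_extend
3. bump: (Hold) → mode=Approach action=spin_ccw
4. target_seen: (Approach) → mode=Recover action=arm_extend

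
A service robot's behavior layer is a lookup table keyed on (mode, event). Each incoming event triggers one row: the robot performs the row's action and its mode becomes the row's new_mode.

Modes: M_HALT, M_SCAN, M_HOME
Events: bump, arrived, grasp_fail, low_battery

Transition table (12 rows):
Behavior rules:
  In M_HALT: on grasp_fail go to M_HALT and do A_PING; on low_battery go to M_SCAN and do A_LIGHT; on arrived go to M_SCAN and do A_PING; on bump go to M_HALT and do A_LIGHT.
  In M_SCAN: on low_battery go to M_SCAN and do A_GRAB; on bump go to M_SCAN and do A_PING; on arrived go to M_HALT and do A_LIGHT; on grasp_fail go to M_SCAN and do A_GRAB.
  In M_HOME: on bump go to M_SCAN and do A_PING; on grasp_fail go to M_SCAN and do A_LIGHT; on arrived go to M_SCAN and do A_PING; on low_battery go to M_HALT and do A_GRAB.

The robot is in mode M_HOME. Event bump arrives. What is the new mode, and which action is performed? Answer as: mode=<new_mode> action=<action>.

current mode = M_HOME; filter table to that mode:
  (M_HOME, bump) → (M_SCAN, A_PING)  ← event matches
  (M_HOME, grasp_fail) → (M_SCAN, A_LIGHT)
  (M_HOME, arrived) → (M_SCAN, A_PING)
  (M_HOME, low_battery) → (M_HALT, A_GRAB)
event = bump selects (M_SCAN, A_PING)

mode=M_SCAN action=A_PING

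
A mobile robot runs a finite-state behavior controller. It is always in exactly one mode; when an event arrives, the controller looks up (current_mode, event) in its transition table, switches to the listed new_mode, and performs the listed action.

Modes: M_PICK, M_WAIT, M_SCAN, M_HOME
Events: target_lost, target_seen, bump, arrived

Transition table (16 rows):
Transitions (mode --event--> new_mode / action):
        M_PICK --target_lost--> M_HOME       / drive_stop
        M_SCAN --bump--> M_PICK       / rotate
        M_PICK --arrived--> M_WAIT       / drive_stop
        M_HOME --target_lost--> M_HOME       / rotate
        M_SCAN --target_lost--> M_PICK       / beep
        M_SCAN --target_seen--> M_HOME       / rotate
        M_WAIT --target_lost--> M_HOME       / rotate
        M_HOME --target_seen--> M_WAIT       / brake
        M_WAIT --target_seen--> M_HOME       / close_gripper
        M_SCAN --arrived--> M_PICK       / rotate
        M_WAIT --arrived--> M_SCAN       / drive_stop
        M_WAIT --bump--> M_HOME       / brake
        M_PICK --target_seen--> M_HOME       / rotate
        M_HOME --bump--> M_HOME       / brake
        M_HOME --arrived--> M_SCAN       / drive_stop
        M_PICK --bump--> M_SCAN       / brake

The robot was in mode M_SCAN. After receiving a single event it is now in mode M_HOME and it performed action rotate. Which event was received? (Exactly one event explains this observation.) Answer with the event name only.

try target_lost: (M_SCAN, target_lost) → (M_PICK, beep)
try target_seen: (M_SCAN, target_seen) → (M_HOME, rotate)  ← matches
try bump: (M_SCAN, bump) → (M_PICK, rotate)
try arrived: (M_SCAN, arrived) → (M_PICK, rotate)

target_seen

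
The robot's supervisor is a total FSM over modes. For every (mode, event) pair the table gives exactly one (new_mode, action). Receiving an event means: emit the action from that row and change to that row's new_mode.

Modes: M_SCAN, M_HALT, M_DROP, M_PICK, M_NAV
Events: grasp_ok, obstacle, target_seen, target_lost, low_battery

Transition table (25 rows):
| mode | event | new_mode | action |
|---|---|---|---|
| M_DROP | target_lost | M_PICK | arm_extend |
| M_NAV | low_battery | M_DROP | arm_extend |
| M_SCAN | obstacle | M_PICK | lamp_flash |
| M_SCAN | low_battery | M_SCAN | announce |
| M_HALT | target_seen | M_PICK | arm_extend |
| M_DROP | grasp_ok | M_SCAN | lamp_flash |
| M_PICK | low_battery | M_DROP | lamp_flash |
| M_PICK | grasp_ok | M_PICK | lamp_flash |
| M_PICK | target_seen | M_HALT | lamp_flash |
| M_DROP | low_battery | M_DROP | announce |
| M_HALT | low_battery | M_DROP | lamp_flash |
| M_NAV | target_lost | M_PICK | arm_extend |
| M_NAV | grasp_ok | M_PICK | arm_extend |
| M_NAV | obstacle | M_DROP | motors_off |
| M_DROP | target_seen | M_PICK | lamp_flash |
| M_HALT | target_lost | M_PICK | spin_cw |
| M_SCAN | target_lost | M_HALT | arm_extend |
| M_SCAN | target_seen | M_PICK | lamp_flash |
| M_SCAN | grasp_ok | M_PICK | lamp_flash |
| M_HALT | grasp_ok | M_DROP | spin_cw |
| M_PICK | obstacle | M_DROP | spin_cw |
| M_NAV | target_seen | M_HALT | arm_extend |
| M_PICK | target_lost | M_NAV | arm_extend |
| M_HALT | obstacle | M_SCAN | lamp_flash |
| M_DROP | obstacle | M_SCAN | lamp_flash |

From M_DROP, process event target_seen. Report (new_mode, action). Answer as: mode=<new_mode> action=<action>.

mode=M_PICK action=lamp_flash

current mode = M_DROP; filter table to that mode:
  (M_DROP, target_lost) → (M_PICK, arm_extend)
  (M_DROP, grasp_ok) → (M_SCAN, lamp_flash)
  (M_DROP, low_battery) → (M_DROP, announce)
  (M_DROP, target_seen) → (M_PICK, lamp_flash)  ← event matches
  (M_DROP, obstacle) → (M_SCAN, lamp_flash)
event = target_seen selects (M_PICK, lamp_flash)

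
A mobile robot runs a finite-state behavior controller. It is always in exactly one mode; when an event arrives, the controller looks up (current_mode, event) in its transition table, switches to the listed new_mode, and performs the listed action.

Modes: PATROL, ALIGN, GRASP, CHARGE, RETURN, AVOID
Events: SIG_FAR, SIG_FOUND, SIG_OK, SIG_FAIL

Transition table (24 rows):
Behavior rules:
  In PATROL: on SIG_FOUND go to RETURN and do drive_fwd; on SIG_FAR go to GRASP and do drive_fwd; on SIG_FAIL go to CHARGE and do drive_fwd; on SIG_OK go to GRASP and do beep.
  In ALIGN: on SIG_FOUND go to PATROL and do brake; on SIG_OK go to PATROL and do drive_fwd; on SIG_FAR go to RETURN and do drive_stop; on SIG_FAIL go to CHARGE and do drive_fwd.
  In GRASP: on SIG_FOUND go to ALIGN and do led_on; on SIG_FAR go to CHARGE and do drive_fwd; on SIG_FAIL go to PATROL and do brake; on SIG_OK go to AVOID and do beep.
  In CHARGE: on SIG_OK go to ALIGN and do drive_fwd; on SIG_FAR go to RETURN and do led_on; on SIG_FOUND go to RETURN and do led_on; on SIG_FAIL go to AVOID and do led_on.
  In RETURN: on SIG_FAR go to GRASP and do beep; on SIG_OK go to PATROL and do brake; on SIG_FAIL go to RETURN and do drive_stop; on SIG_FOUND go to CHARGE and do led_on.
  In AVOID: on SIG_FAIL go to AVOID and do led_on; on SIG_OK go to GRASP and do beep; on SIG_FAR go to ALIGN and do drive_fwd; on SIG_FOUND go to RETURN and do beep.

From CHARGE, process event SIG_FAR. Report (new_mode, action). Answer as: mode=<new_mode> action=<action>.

mode=RETURN action=led_on

current mode = CHARGE; filter table to that mode:
  (CHARGE, SIG_OK) → (ALIGN, drive_fwd)
  (CHARGE, SIG_FAR) → (RETURN, led_on)  ← event matches
  (CHARGE, SIG_FOUND) → (RETURN, led_on)
  (CHARGE, SIG_FAIL) → (AVOID, led_on)
event = SIG_FAR selects (RETURN, led_on)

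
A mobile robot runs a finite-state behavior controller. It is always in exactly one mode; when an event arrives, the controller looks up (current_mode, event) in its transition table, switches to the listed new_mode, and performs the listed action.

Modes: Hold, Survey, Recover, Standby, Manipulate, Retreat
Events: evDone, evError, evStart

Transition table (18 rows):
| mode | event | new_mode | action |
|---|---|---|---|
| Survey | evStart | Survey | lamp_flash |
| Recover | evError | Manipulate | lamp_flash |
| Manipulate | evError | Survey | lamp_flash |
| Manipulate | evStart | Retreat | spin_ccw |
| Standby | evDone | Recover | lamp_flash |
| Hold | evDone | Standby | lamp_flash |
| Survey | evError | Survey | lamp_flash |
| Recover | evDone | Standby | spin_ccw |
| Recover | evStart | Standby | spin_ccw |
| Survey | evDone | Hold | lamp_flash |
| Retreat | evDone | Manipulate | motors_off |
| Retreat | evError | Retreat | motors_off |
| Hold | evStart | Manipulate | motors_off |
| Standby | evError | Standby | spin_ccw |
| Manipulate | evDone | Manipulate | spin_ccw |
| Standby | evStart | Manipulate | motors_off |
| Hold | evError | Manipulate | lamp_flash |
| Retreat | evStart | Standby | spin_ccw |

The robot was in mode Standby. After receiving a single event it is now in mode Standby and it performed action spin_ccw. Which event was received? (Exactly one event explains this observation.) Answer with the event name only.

evError

try evDone: (Standby, evDone) → (Recover, lamp_flash)
try evError: (Standby, evError) → (Standby, spin_ccw)  ← matches
try evStart: (Standby, evStart) → (Manipulate, motors_off)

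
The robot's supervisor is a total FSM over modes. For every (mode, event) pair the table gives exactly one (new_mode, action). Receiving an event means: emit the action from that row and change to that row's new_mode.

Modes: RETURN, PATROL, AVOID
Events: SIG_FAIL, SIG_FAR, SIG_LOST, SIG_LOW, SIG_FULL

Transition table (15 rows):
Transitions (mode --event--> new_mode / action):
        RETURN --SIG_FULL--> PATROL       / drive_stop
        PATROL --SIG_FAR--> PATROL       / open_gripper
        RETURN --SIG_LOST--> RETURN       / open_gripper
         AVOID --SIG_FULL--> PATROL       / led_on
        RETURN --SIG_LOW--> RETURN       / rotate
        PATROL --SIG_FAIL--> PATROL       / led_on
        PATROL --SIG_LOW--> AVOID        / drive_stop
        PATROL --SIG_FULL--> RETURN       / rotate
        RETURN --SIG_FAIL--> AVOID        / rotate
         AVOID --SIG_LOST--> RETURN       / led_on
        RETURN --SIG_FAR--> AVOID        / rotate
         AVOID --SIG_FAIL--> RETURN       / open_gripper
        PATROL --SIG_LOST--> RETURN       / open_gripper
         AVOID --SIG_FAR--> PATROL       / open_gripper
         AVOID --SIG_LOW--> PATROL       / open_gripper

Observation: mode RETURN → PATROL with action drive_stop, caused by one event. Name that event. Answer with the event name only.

try SIG_FAIL: (RETURN, SIG_FAIL) → (AVOID, rotate)
try SIG_FAR: (RETURN, SIG_FAR) → (AVOID, rotate)
try SIG_LOST: (RETURN, SIG_LOST) → (RETURN, open_gripper)
try SIG_LOW: (RETURN, SIG_LOW) → (RETURN, rotate)
try SIG_FULL: (RETURN, SIG_FULL) → (PATROL, drive_stop)  ← matches

SIG_FULL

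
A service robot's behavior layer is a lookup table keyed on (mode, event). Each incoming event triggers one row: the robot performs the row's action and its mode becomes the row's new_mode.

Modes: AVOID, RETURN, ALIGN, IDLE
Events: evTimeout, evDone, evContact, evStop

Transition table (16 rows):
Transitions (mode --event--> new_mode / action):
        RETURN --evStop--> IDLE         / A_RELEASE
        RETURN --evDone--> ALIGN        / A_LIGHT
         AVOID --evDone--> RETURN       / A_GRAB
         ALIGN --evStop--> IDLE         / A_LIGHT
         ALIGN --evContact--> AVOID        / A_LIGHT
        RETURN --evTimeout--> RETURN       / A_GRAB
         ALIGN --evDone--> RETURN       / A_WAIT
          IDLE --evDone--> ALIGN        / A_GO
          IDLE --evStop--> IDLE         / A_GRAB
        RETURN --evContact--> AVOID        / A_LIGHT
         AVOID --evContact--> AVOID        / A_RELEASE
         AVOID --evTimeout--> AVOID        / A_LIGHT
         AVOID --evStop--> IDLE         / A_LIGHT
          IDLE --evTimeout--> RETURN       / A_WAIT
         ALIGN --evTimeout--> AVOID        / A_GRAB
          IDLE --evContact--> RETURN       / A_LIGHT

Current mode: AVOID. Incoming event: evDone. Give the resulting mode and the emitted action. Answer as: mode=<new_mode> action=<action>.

current mode = AVOID; filter table to that mode:
  (AVOID, evDone) → (RETURN, A_GRAB)  ← event matches
  (AVOID, evContact) → (AVOID, A_RELEASE)
  (AVOID, evTimeout) → (AVOID, A_LIGHT)
  (AVOID, evStop) → (IDLE, A_LIGHT)
event = evDone selects (RETURN, A_GRAB)

mode=RETURN action=A_GRAB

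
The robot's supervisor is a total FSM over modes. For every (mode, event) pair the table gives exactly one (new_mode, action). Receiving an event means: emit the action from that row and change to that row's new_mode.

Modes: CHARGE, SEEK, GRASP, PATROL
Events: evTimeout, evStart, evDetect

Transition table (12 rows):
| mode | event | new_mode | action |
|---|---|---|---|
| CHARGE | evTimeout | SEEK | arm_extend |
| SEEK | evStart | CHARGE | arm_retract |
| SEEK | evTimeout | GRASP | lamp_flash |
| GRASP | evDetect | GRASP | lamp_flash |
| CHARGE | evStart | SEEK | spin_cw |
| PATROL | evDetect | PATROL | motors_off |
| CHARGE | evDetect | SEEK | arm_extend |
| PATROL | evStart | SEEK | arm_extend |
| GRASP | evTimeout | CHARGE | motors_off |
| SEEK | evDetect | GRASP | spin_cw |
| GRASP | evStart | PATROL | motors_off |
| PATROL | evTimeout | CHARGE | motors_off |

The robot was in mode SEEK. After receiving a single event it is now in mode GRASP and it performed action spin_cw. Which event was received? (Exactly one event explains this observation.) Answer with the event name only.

try evTimeout: (SEEK, evTimeout) → (GRASP, lamp_flash)
try evStart: (SEEK, evStart) → (CHARGE, arm_retract)
try evDetect: (SEEK, evDetect) → (GRASP, spin_cw)  ← matches

evDetect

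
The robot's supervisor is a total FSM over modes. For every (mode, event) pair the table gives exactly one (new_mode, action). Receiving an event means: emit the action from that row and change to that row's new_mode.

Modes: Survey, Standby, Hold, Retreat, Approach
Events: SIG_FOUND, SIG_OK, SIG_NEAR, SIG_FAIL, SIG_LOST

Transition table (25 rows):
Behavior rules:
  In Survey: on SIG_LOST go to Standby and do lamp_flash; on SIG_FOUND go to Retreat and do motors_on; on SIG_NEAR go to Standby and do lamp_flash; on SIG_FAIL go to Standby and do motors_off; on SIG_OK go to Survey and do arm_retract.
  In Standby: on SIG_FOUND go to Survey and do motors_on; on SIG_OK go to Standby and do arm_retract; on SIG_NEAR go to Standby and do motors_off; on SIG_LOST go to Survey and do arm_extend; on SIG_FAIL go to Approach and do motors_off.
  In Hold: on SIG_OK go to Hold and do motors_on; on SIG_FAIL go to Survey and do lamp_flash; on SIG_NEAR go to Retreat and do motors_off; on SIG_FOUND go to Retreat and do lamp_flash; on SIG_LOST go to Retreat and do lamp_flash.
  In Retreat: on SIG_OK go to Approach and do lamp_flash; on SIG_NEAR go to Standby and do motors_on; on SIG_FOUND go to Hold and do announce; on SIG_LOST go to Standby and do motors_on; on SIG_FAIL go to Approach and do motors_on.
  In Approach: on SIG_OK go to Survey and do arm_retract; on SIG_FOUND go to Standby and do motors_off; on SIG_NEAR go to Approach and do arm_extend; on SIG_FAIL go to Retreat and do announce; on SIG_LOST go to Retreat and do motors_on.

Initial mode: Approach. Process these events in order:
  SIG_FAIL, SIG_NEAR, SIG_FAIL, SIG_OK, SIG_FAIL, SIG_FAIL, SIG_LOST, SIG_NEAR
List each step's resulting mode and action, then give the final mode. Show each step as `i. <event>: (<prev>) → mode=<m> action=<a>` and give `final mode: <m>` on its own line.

final mode: Standby

1. SIG_FAIL: (Approach) → mode=Retreat action=announce
2. SIG_NEAR: (Retreat) → mode=Standby action=motors_on
3. SIG_FAIL: (Standby) → mode=Approach action=motors_off
4. SIG_OK: (Approach) → mode=Survey action=arm_retract
5. SIG_FAIL: (Survey) → mode=Standby action=motors_off
6. SIG_FAIL: (Standby) → mode=Approach action=motors_off
7. SIG_LOST: (Approach) → mode=Retreat action=motors_on
8. SIG_NEAR: (Retreat) → mode=Standby action=motors_on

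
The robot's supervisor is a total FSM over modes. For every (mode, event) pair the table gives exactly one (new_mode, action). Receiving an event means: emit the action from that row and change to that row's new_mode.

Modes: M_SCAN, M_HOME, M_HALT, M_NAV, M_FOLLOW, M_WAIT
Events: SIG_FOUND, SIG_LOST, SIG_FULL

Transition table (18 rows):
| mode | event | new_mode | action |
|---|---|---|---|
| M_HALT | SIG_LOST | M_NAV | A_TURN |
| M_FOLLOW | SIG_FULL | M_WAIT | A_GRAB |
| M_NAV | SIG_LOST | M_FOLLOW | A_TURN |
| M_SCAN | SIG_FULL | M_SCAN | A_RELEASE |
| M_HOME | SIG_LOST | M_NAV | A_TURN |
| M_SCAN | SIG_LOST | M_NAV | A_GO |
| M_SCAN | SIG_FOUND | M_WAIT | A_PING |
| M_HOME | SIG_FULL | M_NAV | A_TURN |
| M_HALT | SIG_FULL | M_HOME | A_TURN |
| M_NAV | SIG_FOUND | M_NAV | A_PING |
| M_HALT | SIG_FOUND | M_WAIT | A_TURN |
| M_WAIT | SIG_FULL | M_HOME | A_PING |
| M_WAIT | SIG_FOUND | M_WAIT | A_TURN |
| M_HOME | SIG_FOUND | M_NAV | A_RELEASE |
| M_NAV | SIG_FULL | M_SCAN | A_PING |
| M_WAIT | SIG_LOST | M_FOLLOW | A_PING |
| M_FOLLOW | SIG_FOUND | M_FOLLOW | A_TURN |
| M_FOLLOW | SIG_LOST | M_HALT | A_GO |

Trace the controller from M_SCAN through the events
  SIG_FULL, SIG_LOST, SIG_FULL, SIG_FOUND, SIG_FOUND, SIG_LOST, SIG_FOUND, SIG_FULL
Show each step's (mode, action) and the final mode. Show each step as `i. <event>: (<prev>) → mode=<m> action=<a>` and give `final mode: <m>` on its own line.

1. SIG_FULL: (M_SCAN) → mode=M_SCAN action=A_RELEASE
2. SIG_LOST: (M_SCAN) → mode=M_NAV action=A_GO
3. SIG_FULL: (M_NAV) → mode=M_SCAN action=A_PING
4. SIG_FOUND: (M_SCAN) → mode=M_WAIT action=A_PING
5. SIG_FOUND: (M_WAIT) → mode=M_WAIT action=A_TURN
6. SIG_LOST: (M_WAIT) → mode=M_FOLLOW action=A_PING
7. SIG_FOUND: (M_FOLLOW) → mode=M_FOLLOW action=A_TURN
8. SIG_FULL: (M_FOLLOW) → mode=M_WAIT action=A_GRAB

final mode: M_WAIT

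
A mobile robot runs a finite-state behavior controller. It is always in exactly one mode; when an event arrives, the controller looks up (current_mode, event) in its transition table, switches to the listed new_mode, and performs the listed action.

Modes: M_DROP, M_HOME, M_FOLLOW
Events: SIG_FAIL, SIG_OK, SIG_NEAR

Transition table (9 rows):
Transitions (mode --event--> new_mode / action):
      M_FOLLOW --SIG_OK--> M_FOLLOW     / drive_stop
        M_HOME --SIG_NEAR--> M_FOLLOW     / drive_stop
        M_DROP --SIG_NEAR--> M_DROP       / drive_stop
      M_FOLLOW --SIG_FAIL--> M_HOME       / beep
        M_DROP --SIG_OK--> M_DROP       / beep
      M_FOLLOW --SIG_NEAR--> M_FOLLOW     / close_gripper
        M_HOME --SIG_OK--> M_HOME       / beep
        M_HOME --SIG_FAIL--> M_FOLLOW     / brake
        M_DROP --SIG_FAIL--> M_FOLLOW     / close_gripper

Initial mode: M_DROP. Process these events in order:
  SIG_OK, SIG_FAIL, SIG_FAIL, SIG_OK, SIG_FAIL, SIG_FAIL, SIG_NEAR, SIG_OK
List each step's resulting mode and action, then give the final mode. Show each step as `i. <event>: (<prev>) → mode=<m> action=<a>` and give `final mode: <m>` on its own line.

final mode: M_FOLLOW

1. SIG_OK: (M_DROP) → mode=M_DROP action=beep
2. SIG_FAIL: (M_DROP) → mode=M_FOLLOW action=close_gripper
3. SIG_FAIL: (M_FOLLOW) → mode=M_HOME action=beep
4. SIG_OK: (M_HOME) → mode=M_HOME action=beep
5. SIG_FAIL: (M_HOME) → mode=M_FOLLOW action=brake
6. SIG_FAIL: (M_FOLLOW) → mode=M_HOME action=beep
7. SIG_NEAR: (M_HOME) → mode=M_FOLLOW action=drive_stop
8. SIG_OK: (M_FOLLOW) → mode=M_FOLLOW action=drive_stop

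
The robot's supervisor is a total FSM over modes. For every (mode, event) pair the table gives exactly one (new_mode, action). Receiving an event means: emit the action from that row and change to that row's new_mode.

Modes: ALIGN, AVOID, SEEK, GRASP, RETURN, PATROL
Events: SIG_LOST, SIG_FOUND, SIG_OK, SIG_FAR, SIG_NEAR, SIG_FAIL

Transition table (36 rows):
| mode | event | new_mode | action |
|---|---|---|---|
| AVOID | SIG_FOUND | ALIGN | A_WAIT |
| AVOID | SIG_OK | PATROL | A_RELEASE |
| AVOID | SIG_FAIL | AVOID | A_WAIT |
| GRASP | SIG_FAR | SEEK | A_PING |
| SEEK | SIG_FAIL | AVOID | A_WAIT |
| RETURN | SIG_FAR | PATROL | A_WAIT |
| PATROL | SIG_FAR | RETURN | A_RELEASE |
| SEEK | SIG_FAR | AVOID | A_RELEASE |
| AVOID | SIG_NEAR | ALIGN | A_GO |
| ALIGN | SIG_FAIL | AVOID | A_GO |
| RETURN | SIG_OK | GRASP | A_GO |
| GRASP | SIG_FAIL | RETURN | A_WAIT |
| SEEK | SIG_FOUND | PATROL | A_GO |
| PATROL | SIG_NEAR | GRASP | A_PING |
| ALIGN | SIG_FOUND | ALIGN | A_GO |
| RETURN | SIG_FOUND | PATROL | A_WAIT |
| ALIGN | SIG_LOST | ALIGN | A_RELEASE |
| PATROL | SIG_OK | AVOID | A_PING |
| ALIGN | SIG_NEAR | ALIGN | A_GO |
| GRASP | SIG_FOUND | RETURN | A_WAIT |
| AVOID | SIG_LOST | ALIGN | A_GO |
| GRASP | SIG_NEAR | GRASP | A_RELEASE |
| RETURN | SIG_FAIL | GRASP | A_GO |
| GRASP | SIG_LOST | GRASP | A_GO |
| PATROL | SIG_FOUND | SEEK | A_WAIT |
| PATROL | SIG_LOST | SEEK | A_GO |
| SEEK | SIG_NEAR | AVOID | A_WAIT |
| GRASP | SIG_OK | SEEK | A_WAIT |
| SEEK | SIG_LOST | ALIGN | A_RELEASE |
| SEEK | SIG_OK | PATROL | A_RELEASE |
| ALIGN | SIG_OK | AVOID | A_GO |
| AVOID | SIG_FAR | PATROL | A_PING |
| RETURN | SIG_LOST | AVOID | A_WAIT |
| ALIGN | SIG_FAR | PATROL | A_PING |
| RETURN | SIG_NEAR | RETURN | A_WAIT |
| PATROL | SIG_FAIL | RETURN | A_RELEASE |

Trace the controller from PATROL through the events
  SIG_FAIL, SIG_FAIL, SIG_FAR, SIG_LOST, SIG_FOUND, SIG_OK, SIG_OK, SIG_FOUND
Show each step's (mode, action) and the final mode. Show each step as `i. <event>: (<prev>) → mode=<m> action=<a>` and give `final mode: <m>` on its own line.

final mode: SEEK

1. SIG_FAIL: (PATROL) → mode=RETURN action=A_RELEASE
2. SIG_FAIL: (RETURN) → mode=GRASP action=A_GO
3. SIG_FAR: (GRASP) → mode=SEEK action=A_PING
4. SIG_LOST: (SEEK) → mode=ALIGN action=A_RELEASE
5. SIG_FOUND: (ALIGN) → mode=ALIGN action=A_GO
6. SIG_OK: (ALIGN) → mode=AVOID action=A_GO
7. SIG_OK: (AVOID) → mode=PATROL action=A_RELEASE
8. SIG_FOUND: (PATROL) → mode=SEEK action=A_WAIT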